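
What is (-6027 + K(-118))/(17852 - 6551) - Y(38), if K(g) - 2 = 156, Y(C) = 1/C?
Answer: -234323/429438 ≈ -0.54565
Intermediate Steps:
K(g) = 158 (K(g) = 2 + 156 = 158)
(-6027 + K(-118))/(17852 - 6551) - Y(38) = (-6027 + 158)/(17852 - 6551) - 1/38 = -5869/11301 - 1*1/38 = -5869*1/11301 - 1/38 = -5869/11301 - 1/38 = -234323/429438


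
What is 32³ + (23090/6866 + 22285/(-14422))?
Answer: 1622457467153/49510726 ≈ 32770.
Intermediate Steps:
32³ + (23090/6866 + 22285/(-14422)) = 32768 + (23090*(1/6866) + 22285*(-1/14422)) = 32768 + (11545/3433 - 22285/14422) = 32768 + 89997585/49510726 = 1622457467153/49510726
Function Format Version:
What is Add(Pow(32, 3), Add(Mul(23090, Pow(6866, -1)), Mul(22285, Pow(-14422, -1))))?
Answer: Rational(1622457467153, 49510726) ≈ 32770.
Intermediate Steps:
Add(Pow(32, 3), Add(Mul(23090, Pow(6866, -1)), Mul(22285, Pow(-14422, -1)))) = Add(32768, Add(Mul(23090, Rational(1, 6866)), Mul(22285, Rational(-1, 14422)))) = Add(32768, Add(Rational(11545, 3433), Rational(-22285, 14422))) = Add(32768, Rational(89997585, 49510726)) = Rational(1622457467153, 49510726)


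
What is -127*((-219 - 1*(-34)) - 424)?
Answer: 77343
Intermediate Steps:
-127*((-219 - 1*(-34)) - 424) = -127*((-219 + 34) - 424) = -127*(-185 - 424) = -127*(-609) = 77343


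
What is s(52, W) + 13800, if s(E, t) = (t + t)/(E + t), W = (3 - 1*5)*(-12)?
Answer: 262212/19 ≈ 13801.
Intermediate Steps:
W = 24 (W = (3 - 5)*(-12) = -2*(-12) = 24)
s(E, t) = 2*t/(E + t) (s(E, t) = (2*t)/(E + t) = 2*t/(E + t))
s(52, W) + 13800 = 2*24/(52 + 24) + 13800 = 2*24/76 + 13800 = 2*24*(1/76) + 13800 = 12/19 + 13800 = 262212/19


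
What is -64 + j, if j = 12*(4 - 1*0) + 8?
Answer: -8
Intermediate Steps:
j = 56 (j = 12*(4 + 0) + 8 = 12*4 + 8 = 48 + 8 = 56)
-64 + j = -64 + 56 = -8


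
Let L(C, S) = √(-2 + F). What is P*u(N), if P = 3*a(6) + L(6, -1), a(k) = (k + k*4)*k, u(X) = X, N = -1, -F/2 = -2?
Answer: -540 - √2 ≈ -541.41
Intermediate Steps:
F = 4 (F = -2*(-2) = 4)
L(C, S) = √2 (L(C, S) = √(-2 + 4) = √2)
a(k) = 5*k² (a(k) = (k + 4*k)*k = (5*k)*k = 5*k²)
P = 540 + √2 (P = 3*(5*6²) + √2 = 3*(5*36) + √2 = 3*180 + √2 = 540 + √2 ≈ 541.41)
P*u(N) = (540 + √2)*(-1) = -540 - √2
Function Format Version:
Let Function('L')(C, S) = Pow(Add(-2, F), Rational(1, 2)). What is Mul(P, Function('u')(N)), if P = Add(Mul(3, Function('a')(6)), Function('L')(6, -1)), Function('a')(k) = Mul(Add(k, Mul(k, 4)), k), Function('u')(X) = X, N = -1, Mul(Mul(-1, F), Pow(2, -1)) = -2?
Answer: Add(-540, Mul(-1, Pow(2, Rational(1, 2)))) ≈ -541.41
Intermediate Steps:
F = 4 (F = Mul(-2, -2) = 4)
Function('L')(C, S) = Pow(2, Rational(1, 2)) (Function('L')(C, S) = Pow(Add(-2, 4), Rational(1, 2)) = Pow(2, Rational(1, 2)))
Function('a')(k) = Mul(5, Pow(k, 2)) (Function('a')(k) = Mul(Add(k, Mul(4, k)), k) = Mul(Mul(5, k), k) = Mul(5, Pow(k, 2)))
P = Add(540, Pow(2, Rational(1, 2))) (P = Add(Mul(3, Mul(5, Pow(6, 2))), Pow(2, Rational(1, 2))) = Add(Mul(3, Mul(5, 36)), Pow(2, Rational(1, 2))) = Add(Mul(3, 180), Pow(2, Rational(1, 2))) = Add(540, Pow(2, Rational(1, 2))) ≈ 541.41)
Mul(P, Function('u')(N)) = Mul(Add(540, Pow(2, Rational(1, 2))), -1) = Add(-540, Mul(-1, Pow(2, Rational(1, 2))))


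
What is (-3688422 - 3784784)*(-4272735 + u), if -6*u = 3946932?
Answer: 36847068155742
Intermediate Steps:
u = -657822 (u = -⅙*3946932 = -657822)
(-3688422 - 3784784)*(-4272735 + u) = (-3688422 - 3784784)*(-4272735 - 657822) = -7473206*(-4930557) = 36847068155742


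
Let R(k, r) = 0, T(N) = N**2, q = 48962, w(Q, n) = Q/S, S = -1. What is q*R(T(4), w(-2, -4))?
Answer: 0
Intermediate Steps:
w(Q, n) = -Q (w(Q, n) = Q/(-1) = Q*(-1) = -Q)
q*R(T(4), w(-2, -4)) = 48962*0 = 0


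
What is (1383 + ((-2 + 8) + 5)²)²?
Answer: 2262016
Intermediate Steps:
(1383 + ((-2 + 8) + 5)²)² = (1383 + (6 + 5)²)² = (1383 + 11²)² = (1383 + 121)² = 1504² = 2262016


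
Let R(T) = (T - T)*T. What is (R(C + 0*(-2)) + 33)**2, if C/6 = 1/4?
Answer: 1089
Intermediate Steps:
C = 3/2 (C = 6/4 = 6*(1/4) = 3/2 ≈ 1.5000)
R(T) = 0 (R(T) = 0*T = 0)
(R(C + 0*(-2)) + 33)**2 = (0 + 33)**2 = 33**2 = 1089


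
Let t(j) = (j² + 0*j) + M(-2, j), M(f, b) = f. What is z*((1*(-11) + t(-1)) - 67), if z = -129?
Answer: 10191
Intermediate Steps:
t(j) = -2 + j² (t(j) = (j² + 0*j) - 2 = (j² + 0) - 2 = j² - 2 = -2 + j²)
z*((1*(-11) + t(-1)) - 67) = -129*((1*(-11) + (-2 + (-1)²)) - 67) = -129*((-11 + (-2 + 1)) - 67) = -129*((-11 - 1) - 67) = -129*(-12 - 67) = -129*(-79) = 10191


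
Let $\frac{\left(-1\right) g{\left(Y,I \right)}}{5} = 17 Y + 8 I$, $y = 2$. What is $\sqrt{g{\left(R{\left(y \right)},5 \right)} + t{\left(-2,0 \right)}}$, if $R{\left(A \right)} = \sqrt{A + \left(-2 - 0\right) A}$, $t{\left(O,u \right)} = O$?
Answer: $\sqrt{-202 - 85 i \sqrt{2}} \approx 4.0658 - 14.783 i$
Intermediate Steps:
$R{\left(A \right)} = \sqrt{- A}$ ($R{\left(A \right)} = \sqrt{A + \left(-2 + 0\right) A} = \sqrt{A - 2 A} = \sqrt{- A}$)
$g{\left(Y,I \right)} = - 85 Y - 40 I$ ($g{\left(Y,I \right)} = - 5 \left(17 Y + 8 I\right) = - 5 \left(8 I + 17 Y\right) = - 85 Y - 40 I$)
$\sqrt{g{\left(R{\left(y \right)},5 \right)} + t{\left(-2,0 \right)}} = \sqrt{\left(- 85 \sqrt{\left(-1\right) 2} - 200\right) - 2} = \sqrt{\left(- 85 \sqrt{-2} - 200\right) - 2} = \sqrt{\left(- 85 i \sqrt{2} - 200\right) - 2} = \sqrt{\left(-200 - 85 i \sqrt{2}\right) - 2} = \sqrt{-202 - 85 i \sqrt{2}}$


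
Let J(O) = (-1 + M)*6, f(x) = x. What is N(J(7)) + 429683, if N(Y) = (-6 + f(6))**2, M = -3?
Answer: 429683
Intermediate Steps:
J(O) = -24 (J(O) = (-1 - 3)*6 = -4*6 = -24)
N(Y) = 0 (N(Y) = (-6 + 6)**2 = 0**2 = 0)
N(J(7)) + 429683 = 0 + 429683 = 429683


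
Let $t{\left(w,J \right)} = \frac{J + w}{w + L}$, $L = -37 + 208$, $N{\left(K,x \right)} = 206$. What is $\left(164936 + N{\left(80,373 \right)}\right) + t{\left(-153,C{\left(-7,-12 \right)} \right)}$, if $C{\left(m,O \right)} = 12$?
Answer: $\frac{990805}{6} \approx 1.6513 \cdot 10^{5}$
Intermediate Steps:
$L = 171$
$t{\left(w,J \right)} = \frac{J + w}{171 + w}$ ($t{\left(w,J \right)} = \frac{J + w}{w + 171} = \frac{J + w}{171 + w}$)
$\left(164936 + N{\left(80,373 \right)}\right) + t{\left(-153,C{\left(-7,-12 \right)} \right)} = \left(164936 + 206\right) + \frac{12 - 153}{171 - 153} = 165142 + \frac{1}{18} \left(-141\right) = 165142 - \frac{47}{6} = \frac{990805}{6}$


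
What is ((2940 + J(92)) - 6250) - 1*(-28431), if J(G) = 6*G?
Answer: 25673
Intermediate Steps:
((2940 + J(92)) - 6250) - 1*(-28431) = ((2940 + 6*92) - 6250) - 1*(-28431) = ((2940 + 552) - 6250) + 28431 = (3492 - 6250) + 28431 = -2758 + 28431 = 25673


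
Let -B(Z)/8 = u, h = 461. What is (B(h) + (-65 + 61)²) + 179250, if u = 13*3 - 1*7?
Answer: 179010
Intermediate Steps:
u = 32 (u = 39 - 7 = 32)
B(Z) = -256 (B(Z) = -8*32 = -256)
(B(h) + (-65 + 61)²) + 179250 = (-256 + (-65 + 61)²) + 179250 = (-256 + (-4)²) + 179250 = (-256 + 16) + 179250 = -240 + 179250 = 179010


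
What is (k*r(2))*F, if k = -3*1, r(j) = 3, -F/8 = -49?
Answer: -3528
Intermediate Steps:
F = 392 (F = -8*(-49) = 392)
k = -3
(k*r(2))*F = -3*3*392 = -9*392 = -3528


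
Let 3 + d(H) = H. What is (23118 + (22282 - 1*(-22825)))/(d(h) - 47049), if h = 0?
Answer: -68225/47052 ≈ -1.4500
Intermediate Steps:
d(H) = -3 + H
(23118 + (22282 - 1*(-22825)))/(d(h) - 47049) = (23118 + (22282 - 1*(-22825)))/((-3 + 0) - 47049) = (23118 + (22282 + 22825))/(-3 - 47049) = (23118 + 45107)/(-47052) = 68225*(-1/47052) = -68225/47052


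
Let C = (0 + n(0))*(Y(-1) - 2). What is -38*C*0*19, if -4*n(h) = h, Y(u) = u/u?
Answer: 0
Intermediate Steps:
Y(u) = 1
n(h) = -h/4
C = 0 (C = (0 - ¼*0)*(1 - 2) = (0 + 0)*(-1) = 0*(-1) = 0)
-38*C*0*19 = -0*0*19 = -38*0*19 = 0*19 = 0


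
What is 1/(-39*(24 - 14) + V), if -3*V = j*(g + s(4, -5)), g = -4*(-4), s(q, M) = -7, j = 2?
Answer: -1/396 ≈ -0.0025253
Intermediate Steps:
g = 16
V = -6 (V = -2*(16 - 7)/3 = -2*9/3 = -⅓*18 = -6)
1/(-39*(24 - 14) + V) = 1/(-39*(24 - 14) - 6) = 1/(-39*10 - 6) = 1/(-1*390 - 6) = 1/(-390 - 6) = 1/(-396) = -1/396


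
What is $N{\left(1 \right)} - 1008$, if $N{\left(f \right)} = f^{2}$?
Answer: $-1007$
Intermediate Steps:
$N{\left(1 \right)} - 1008 = 1^{2} - 1008 = 1 - 1008 = -1007$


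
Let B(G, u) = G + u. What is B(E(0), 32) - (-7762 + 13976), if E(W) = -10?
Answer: -6192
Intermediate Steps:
B(E(0), 32) - (-7762 + 13976) = (-10 + 32) - (-7762 + 13976) = 22 - 1*6214 = 22 - 6214 = -6192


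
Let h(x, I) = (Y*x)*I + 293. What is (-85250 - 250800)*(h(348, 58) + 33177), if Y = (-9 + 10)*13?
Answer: -99424425100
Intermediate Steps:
Y = 13 (Y = 1*13 = 13)
h(x, I) = 293 + 13*I*x (h(x, I) = (13*x)*I + 293 = 13*I*x + 293 = 293 + 13*I*x)
(-85250 - 250800)*(h(348, 58) + 33177) = (-85250 - 250800)*((293 + 13*58*348) + 33177) = -336050*((293 + 262392) + 33177) = -336050*(262685 + 33177) = -336050*295862 = -99424425100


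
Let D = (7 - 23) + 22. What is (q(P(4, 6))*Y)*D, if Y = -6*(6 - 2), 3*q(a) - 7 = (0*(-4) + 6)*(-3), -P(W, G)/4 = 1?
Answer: 528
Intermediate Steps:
P(W, G) = -4 (P(W, G) = -4*1 = -4)
q(a) = -11/3 (q(a) = 7/3 + ((0*(-4) + 6)*(-3))/3 = 7/3 + ((0 + 6)*(-3))/3 = 7/3 + (6*(-3))/3 = 7/3 + (⅓)*(-18) = 7/3 - 6 = -11/3)
D = 6 (D = -16 + 22 = 6)
Y = -24 (Y = -6*4 = -24)
(q(P(4, 6))*Y)*D = -11/3*(-24)*6 = 88*6 = 528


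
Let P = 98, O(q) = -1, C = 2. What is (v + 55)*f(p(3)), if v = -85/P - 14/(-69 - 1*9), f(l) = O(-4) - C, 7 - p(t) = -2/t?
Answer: -207581/1274 ≈ -162.94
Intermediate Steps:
p(t) = 7 + 2/t (p(t) = 7 - (-2)/t = 7 + 2/t)
f(l) = -3 (f(l) = -1 - 1*2 = -1 - 2 = -3)
v = -2629/3822 (v = -85/98 - 14/(-69 - 1*9) = -85*1/98 - 14/(-69 - 9) = -85/98 - 14/(-78) = -85/98 - 14*(-1/78) = -85/98 + 7/39 = -2629/3822 ≈ -0.68786)
(v + 55)*f(p(3)) = (-2629/3822 + 55)*(-3) = (207581/3822)*(-3) = -207581/1274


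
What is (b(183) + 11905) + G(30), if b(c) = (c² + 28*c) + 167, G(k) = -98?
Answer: 50587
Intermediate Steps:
b(c) = 167 + c² + 28*c
(b(183) + 11905) + G(30) = ((167 + 183² + 28*183) + 11905) - 98 = ((167 + 33489 + 5124) + 11905) - 98 = (38780 + 11905) - 98 = 50685 - 98 = 50587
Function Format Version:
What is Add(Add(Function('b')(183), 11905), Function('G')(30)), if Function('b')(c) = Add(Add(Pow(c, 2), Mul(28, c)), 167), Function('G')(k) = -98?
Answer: 50587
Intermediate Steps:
Function('b')(c) = Add(167, Pow(c, 2), Mul(28, c))
Add(Add(Function('b')(183), 11905), Function('G')(30)) = Add(Add(Add(167, Pow(183, 2), Mul(28, 183)), 11905), -98) = Add(Add(Add(167, 33489, 5124), 11905), -98) = Add(Add(38780, 11905), -98) = Add(50685, -98) = 50587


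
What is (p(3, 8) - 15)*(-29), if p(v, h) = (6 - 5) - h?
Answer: 638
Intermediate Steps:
p(v, h) = 1 - h
(p(3, 8) - 15)*(-29) = ((1 - 1*8) - 15)*(-29) = ((1 - 8) - 15)*(-29) = (-7 - 15)*(-29) = -22*(-29) = 638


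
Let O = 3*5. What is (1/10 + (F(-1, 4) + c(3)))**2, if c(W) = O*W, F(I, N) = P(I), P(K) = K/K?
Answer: 212521/100 ≈ 2125.2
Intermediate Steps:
P(K) = 1
F(I, N) = 1
O = 15
c(W) = 15*W
(1/10 + (F(-1, 4) + c(3)))**2 = (1/10 + (1 + 15*3))**2 = (1/10 + (1 + 45))**2 = (1/10 + 46)**2 = (461/10)**2 = 212521/100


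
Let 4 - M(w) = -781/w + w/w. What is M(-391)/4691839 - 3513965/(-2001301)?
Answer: 6446401374879277/3671404794272749 ≈ 1.7558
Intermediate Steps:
M(w) = 3 + 781/w (M(w) = 4 - (-781/w + w/w) = 4 - (-781/w + 1) = 4 - (1 - 781/w) = 4 + (-1 + 781/w) = 3 + 781/w)
M(-391)/4691839 - 3513965/(-2001301) = (3 + 781/(-391))/4691839 - 3513965/(-2001301) = (3 + 781*(-1/391))*(1/4691839) - 3513965*(-1/2001301) = (3 - 781/391)*(1/4691839) + 3513965/2001301 = (392/391)*(1/4691839) + 3513965/2001301 = 392/1834509049 + 3513965/2001301 = 6446401374879277/3671404794272749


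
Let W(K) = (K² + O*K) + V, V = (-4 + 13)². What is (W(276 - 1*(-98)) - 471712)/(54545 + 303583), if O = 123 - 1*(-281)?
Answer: -180659/358128 ≈ -0.50445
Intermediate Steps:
O = 404 (O = 123 + 281 = 404)
V = 81 (V = 9² = 81)
W(K) = 81 + K² + 404*K (W(K) = (K² + 404*K) + 81 = 81 + K² + 404*K)
(W(276 - 1*(-98)) - 471712)/(54545 + 303583) = ((81 + (276 - 1*(-98))² + 404*(276 - 1*(-98))) - 471712)/(54545 + 303583) = ((81 + (276 + 98)² + 404*(276 + 98)) - 471712)/358128 = ((81 + 374² + 404*374) - 471712)*(1/358128) = ((81 + 139876 + 151096) - 471712)*(1/358128) = (291053 - 471712)*(1/358128) = -180659*1/358128 = -180659/358128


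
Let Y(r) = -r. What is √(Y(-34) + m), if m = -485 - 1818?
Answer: I*√2269 ≈ 47.634*I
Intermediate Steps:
m = -2303
√(Y(-34) + m) = √(-1*(-34) - 2303) = √(34 - 2303) = √(-2269) = I*√2269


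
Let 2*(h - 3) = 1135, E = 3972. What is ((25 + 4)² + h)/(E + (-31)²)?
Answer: 2823/9866 ≈ 0.28613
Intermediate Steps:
h = 1141/2 (h = 3 + (½)*1135 = 3 + 1135/2 = 1141/2 ≈ 570.50)
((25 + 4)² + h)/(E + (-31)²) = ((25 + 4)² + 1141/2)/(3972 + (-31)²) = (29² + 1141/2)/(3972 + 961) = (841 + 1141/2)/4933 = (2823/2)*(1/4933) = 2823/9866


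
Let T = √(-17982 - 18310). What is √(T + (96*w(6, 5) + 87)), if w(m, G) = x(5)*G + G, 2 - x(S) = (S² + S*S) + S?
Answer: √(-24873 + 2*I*√9073) ≈ 0.604 + 157.71*I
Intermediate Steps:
x(S) = 2 - S - 2*S² (x(S) = 2 - ((S² + S*S) + S) = 2 - ((S² + S²) + S) = 2 - (2*S² + S) = 2 - (S + 2*S²) = 2 + (-S - 2*S²) = 2 - S - 2*S²)
w(m, G) = -52*G (w(m, G) = (2 - 1*5 - 2*5²)*G + G = (2 - 5 - 2*25)*G + G = (2 - 5 - 50)*G + G = -53*G + G = -52*G)
T = 2*I*√9073 (T = √(-36292) = 2*I*√9073 ≈ 190.5*I)
√(T + (96*w(6, 5) + 87)) = √(2*I*√9073 + (96*(-52*5) + 87)) = √(2*I*√9073 + (96*(-260) + 87)) = √(2*I*√9073 + (-24960 + 87)) = √(2*I*√9073 - 24873) = √(-24873 + 2*I*√9073)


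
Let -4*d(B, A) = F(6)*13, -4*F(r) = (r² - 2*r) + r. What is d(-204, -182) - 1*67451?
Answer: -539413/8 ≈ -67427.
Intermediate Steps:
F(r) = -r²/4 + r/4 (F(r) = -((r² - 2*r) + r)/4 = -(r² - r)/4 = -r²/4 + r/4)
d(B, A) = 195/8 (d(B, A) = -(¼)*6*(1 - 1*6)*13/4 = -(¼)*6*(1 - 6)*13/4 = -(¼)*6*(-5)*13/4 = -(-15)*13/8 = -¼*(-195/2) = 195/8)
d(-204, -182) - 1*67451 = 195/8 - 1*67451 = 195/8 - 67451 = -539413/8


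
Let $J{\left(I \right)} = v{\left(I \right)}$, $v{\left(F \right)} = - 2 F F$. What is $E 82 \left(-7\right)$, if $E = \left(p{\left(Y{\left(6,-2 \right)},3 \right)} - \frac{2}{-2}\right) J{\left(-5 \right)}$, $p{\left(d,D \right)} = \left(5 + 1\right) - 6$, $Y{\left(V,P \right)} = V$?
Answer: $28700$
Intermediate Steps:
$p{\left(d,D \right)} = 0$ ($p{\left(d,D \right)} = 6 - 6 = 0$)
$v{\left(F \right)} = - 2 F^{2}$
$J{\left(I \right)} = - 2 I^{2}$
$E = -50$ ($E = \left(0 - \frac{2}{-2}\right) \left(- 2 \left(-5\right)^{2}\right) = \left(0 - -1\right) \left(\left(-2\right) 25\right) = \left(0 + 1\right) \left(-50\right) = 1 \left(-50\right) = -50$)
$E 82 \left(-7\right) = \left(-50\right) 82 \left(-7\right) = \left(-4100\right) \left(-7\right) = 28700$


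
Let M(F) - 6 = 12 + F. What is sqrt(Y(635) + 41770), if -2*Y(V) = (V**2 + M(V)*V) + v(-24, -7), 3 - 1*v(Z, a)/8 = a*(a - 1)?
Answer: I*sqrt(366958) ≈ 605.77*I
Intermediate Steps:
M(F) = 18 + F (M(F) = 6 + (12 + F) = 18 + F)
v(Z, a) = 24 - 8*a*(-1 + a) (v(Z, a) = 24 - 8*a*(a - 1) = 24 - 8*a*(-1 + a))
Y(V) = 212 - V**2/2 - V*(18 + V)/2 (Y(V) = -((V**2 + (18 + V)*V) + (24 - 8*(-7)**2 + 8*(-7)))/2 = -((V**2 + V*(18 + V)) + (24 - 8*49 - 56))/2 = -((V**2 + V*(18 + V)) + (24 - 392 - 56))/2 = -((V**2 + V*(18 + V)) - 424)/2 = -(-424 + V**2 + V*(18 + V))/2 = 212 - V**2/2 - V*(18 + V)/2)
sqrt(Y(635) + 41770) = sqrt((212 - 1*635**2 - 9*635) + 41770) = sqrt((212 - 1*403225 - 5715) + 41770) = sqrt((212 - 403225 - 5715) + 41770) = sqrt(-408728 + 41770) = sqrt(-366958) = I*sqrt(366958)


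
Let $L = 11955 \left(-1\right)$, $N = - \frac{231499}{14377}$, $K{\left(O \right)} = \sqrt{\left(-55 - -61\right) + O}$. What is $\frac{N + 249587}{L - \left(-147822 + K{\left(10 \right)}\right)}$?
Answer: $\frac{3588080800}{1953302351} \approx 1.8369$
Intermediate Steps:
$K{\left(O \right)} = \sqrt{6 + O}$ ($K{\left(O \right)} = \sqrt{\left(-55 + 61\right) + O} = \sqrt{6 + O}$)
$N = - \frac{231499}{14377}$ ($N = \left(-231499\right) \frac{1}{14377} = - \frac{231499}{14377} \approx -16.102$)
$L = -11955$
$\frac{N + 249587}{L - \left(-147822 + K{\left(10 \right)}\right)} = \frac{- \frac{231499}{14377} + 249587}{-11955 + \left(147822 - \sqrt{6 + 10}\right)} = \frac{3588080800}{14377 \left(-11955 + \left(147822 - \sqrt{16}\right)\right)} = \frac{3588080800}{14377 \left(-11955 + \left(147822 - 4\right)\right)} = \frac{3588080800}{14377 \left(-11955 + 147818\right)} = \frac{3588080800}{14377 \cdot 135863} = \frac{3588080800}{14377} \cdot \frac{1}{135863} = \frac{3588080800}{1953302351}$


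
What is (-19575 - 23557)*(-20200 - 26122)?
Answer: 1997960504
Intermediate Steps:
(-19575 - 23557)*(-20200 - 26122) = -43132*(-46322) = 1997960504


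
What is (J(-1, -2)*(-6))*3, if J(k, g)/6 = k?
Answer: 108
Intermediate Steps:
J(k, g) = 6*k
(J(-1, -2)*(-6))*3 = ((6*(-1))*(-6))*3 = -6*(-6)*3 = 36*3 = 108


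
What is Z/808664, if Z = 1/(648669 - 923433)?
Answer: -1/222191755296 ≈ -4.5006e-12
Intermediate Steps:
Z = -1/274764 (Z = 1/(-274764) = -1/274764 ≈ -3.6395e-6)
Z/808664 = -1/274764/808664 = -1/274764*1/808664 = -1/222191755296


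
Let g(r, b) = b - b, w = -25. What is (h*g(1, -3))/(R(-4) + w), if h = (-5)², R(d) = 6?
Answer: 0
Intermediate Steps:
g(r, b) = 0
h = 25
(h*g(1, -3))/(R(-4) + w) = (25*0)/(6 - 25) = 0/(-19) = 0*(-1/19) = 0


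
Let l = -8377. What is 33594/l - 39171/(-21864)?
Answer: -135454583/61051576 ≈ -2.2187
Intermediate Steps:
33594/l - 39171/(-21864) = 33594/(-8377) - 39171/(-21864) = 33594*(-1/8377) - 39171*(-1/21864) = -33594/8377 + 13057/7288 = -135454583/61051576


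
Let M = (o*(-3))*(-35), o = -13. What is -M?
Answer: 1365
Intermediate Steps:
M = -1365 (M = -13*(-3)*(-35) = 39*(-35) = -1365)
-M = -1*(-1365) = 1365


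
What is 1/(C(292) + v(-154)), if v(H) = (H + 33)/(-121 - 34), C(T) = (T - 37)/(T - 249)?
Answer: 6665/44728 ≈ 0.14901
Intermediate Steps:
C(T) = (-37 + T)/(-249 + T)
v(H) = -33/155 - H/155 (v(H) = (33 + H)/(-155) = (33 + H)*(-1/155) = -33/155 - H/155)
1/(C(292) + v(-154)) = 1/((-37 + 292)/(-249 + 292) + (-33/155 - 1/155*(-154))) = 1/(255/43 + (-33/155 + 154/155)) = 1/((1/43)*255 + 121/155) = 1/(255/43 + 121/155) = 1/(44728/6665) = 6665/44728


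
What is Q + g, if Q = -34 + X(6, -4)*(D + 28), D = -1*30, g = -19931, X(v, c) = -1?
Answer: -19963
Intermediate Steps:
D = -30
Q = -32 (Q = -34 - (-30 + 28) = -34 - 1*(-2) = -34 + 2 = -32)
Q + g = -32 - 19931 = -19963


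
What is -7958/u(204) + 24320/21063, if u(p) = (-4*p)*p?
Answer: 41333567/34374816 ≈ 1.2024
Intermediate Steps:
u(p) = -4*p²
-7958/u(204) + 24320/21063 = -7958/((-4*204²)) + 24320/21063 = -7958/((-4*41616)) + 24320*(1/21063) = -7958/(-166464) + 24320/21063 = -7958*(-1/166464) + 24320/21063 = 3979/83232 + 24320/21063 = 41333567/34374816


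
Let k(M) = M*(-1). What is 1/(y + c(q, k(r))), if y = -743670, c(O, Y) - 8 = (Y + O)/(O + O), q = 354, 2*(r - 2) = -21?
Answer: -1416/1053024667 ≈ -1.3447e-6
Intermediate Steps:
r = -17/2 (r = 2 + (½)*(-21) = 2 - 21/2 = -17/2 ≈ -8.5000)
k(M) = -M
c(O, Y) = 8 + (O + Y)/(2*O) (c(O, Y) = 8 + (Y + O)/(O + O) = 8 + (O + Y)/((2*O)) = 8 + (O + Y)*(1/(2*O)) = 8 + (O + Y)/(2*O))
1/(y + c(q, k(r))) = 1/(-743670 + (½)*(-1*(-17/2) + 17*354)/354) = 1/(-743670 + (½)*(1/354)*(17/2 + 6018)) = 1/(-743670 + (½)*(1/354)*(12053/2)) = 1/(-743670 + 12053/1416) = 1/(-1053024667/1416) = -1416/1053024667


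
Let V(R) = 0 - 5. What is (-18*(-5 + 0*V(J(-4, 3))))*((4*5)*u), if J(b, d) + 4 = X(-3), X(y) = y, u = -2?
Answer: -3600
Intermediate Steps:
J(b, d) = -7 (J(b, d) = -4 - 3 = -7)
V(R) = -5
(-18*(-5 + 0*V(J(-4, 3))))*((4*5)*u) = (-18*(-5 + 0*(-5)))*((4*5)*(-2)) = (-18*(-5 + 0))*(20*(-2)) = -18*(-5)*(-40) = 90*(-40) = -3600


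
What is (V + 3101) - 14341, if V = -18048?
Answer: -29288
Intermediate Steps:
(V + 3101) - 14341 = (-18048 + 3101) - 14341 = -14947 - 14341 = -29288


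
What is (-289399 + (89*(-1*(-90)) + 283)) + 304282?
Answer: 23176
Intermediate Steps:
(-289399 + (89*(-1*(-90)) + 283)) + 304282 = (-289399 + (89*90 + 283)) + 304282 = (-289399 + (8010 + 283)) + 304282 = (-289399 + 8293) + 304282 = -281106 + 304282 = 23176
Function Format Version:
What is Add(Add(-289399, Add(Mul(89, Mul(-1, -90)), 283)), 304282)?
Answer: 23176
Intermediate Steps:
Add(Add(-289399, Add(Mul(89, Mul(-1, -90)), 283)), 304282) = Add(Add(-289399, Add(Mul(89, 90), 283)), 304282) = Add(Add(-289399, Add(8010, 283)), 304282) = Add(Add(-289399, 8293), 304282) = Add(-281106, 304282) = 23176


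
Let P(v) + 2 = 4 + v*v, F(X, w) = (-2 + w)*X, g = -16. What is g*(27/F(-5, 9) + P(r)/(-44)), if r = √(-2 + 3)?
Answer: 5172/385 ≈ 13.434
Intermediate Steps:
r = 1 (r = √1 = 1)
F(X, w) = X*(-2 + w)
P(v) = 2 + v² (P(v) = -2 + (4 + v*v) = -2 + (4 + v²) = 2 + v²)
g*(27/F(-5, 9) + P(r)/(-44)) = -16*(27/((-5*(-2 + 9))) + (2 + 1²)/(-44)) = -16*(27/((-5*7)) + (2 + 1)*(-1/44)) = -16*(27/(-35) + 3*(-1/44)) = -16*(27*(-1/35) - 3/44) = -16*(-27/35 - 3/44) = -16*(-1293/1540) = 5172/385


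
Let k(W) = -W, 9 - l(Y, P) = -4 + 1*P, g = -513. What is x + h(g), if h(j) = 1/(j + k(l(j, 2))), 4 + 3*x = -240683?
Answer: -42039997/524 ≈ -80229.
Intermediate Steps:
l(Y, P) = 13 - P (l(Y, P) = 9 - (-4 + 1*P) = 9 - (-4 + P) = 9 + (4 - P) = 13 - P)
x = -80229 (x = -4/3 + (1/3)*(-240683) = -4/3 - 240683/3 = -80229)
h(j) = 1/(-11 + j) (h(j) = 1/(j - (13 - 1*2)) = 1/(j - (13 - 2)) = 1/(j - 1*11) = 1/(j - 11) = 1/(-11 + j))
x + h(g) = -80229 + 1/(-11 - 513) = -80229 + 1/(-524) = -80229 - 1/524 = -42039997/524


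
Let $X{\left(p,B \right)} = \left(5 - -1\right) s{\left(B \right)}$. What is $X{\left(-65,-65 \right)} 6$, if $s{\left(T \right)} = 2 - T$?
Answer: $2412$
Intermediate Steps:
$X{\left(p,B \right)} = 12 - 6 B$ ($X{\left(p,B \right)} = \left(5 - -1\right) \left(2 - B\right) = \left(5 + 1\right) \left(2 - B\right) = 6 \left(2 - B\right) = 12 - 6 B$)
$X{\left(-65,-65 \right)} 6 = \left(12 - -390\right) 6 = \left(12 + 390\right) 6 = 402 \cdot 6 = 2412$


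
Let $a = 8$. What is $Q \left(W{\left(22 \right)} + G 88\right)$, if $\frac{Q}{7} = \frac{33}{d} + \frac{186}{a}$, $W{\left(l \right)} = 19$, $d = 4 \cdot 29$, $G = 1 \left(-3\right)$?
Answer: $- \frac{2340975}{58} \approx -40362.0$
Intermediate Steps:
$G = -3$
$d = 116$
$Q = \frac{9555}{58}$ ($Q = 7 \left(\frac{33}{116} + \frac{186}{8}\right) = 7 \left(33 \cdot \frac{1}{116} + 186 \cdot \frac{1}{8}\right) = 7 \left(\frac{33}{116} + \frac{93}{4}\right) = 7 \cdot \frac{1365}{58} = \frac{9555}{58} \approx 164.74$)
$Q \left(W{\left(22 \right)} + G 88\right) = \frac{9555 \left(19 - 264\right)}{58} = \frac{9555}{58} \left(-245\right) = - \frac{2340975}{58}$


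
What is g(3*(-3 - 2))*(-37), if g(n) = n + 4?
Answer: 407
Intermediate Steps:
g(n) = 4 + n
g(3*(-3 - 2))*(-37) = (4 + 3*(-3 - 2))*(-37) = (4 + 3*(-5))*(-37) = (4 - 15)*(-37) = -11*(-37) = 407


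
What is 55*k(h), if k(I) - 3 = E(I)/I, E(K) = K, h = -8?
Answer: 220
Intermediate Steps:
k(I) = 4 (k(I) = 3 + I/I = 3 + 1 = 4)
55*k(h) = 55*4 = 220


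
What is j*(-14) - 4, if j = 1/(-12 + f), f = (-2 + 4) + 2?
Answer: -9/4 ≈ -2.2500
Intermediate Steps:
f = 4 (f = 2 + 2 = 4)
j = -1/8 (j = 1/(-12 + 4) = 1/(-8) = -1/8 ≈ -0.12500)
j*(-14) - 4 = -1/8*(-14) - 4 = 7/4 - 4 = -9/4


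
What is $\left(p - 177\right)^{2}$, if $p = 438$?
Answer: $68121$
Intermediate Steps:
$\left(p - 177\right)^{2} = \left(438 - 177\right)^{2} = 261^{2} = 68121$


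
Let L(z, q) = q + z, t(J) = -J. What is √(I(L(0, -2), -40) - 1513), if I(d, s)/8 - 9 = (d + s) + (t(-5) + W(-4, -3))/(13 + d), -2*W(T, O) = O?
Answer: I*√214445/11 ≈ 42.098*I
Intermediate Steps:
W(T, O) = -O/2
I(d, s) = 72 + 8*d + 8*s + 52/(13 + d) (I(d, s) = 72 + 8*((d + s) + (-1*(-5) - ½*(-3))/(13 + d)) = 72 + 8*((d + s) + (5 + 3/2)/(13 + d)) = 72 + 8*((d + s) + 13/(2*(13 + d))) = 72 + 8*(d + s + 13/(2*(13 + d))) = 72 + (8*d + 8*s + 52/(13 + d)) = 72 + 8*d + 8*s + 52/(13 + d))
√(I(L(0, -2), -40) - 1513) = √(4*(247 + 2*(-2 + 0)² + 26*(-40) + 44*(-2 + 0) + 2*(-2 + 0)*(-40))/(13 + (-2 + 0)) - 1513) = √(4*(247 + 2*(-2)² - 1040 + 44*(-2) + 2*(-2)*(-40))/(13 - 2) - 1513) = √(4*(247 + 2*4 - 1040 - 88 + 160)/11 - 1513) = √(4*(1/11)*(247 + 8 - 1040 - 88 + 160) - 1513) = √(4*(1/11)*(-713) - 1513) = √(-2852/11 - 1513) = √(-19495/11) = I*√214445/11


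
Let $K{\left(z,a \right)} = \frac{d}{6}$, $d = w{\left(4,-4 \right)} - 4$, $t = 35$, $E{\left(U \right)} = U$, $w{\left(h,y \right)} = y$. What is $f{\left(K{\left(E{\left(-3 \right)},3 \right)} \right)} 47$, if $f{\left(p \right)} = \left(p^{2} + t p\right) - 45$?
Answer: $- \frac{38023}{9} \approx -4224.8$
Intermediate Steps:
$d = -8$ ($d = -4 - 4 = -8$)
$K{\left(z,a \right)} = - \frac{4}{3}$ ($K{\left(z,a \right)} = - \frac{8}{6} = \left(-8\right) \frac{1}{6} = - \frac{4}{3}$)
$f{\left(p \right)} = -45 + p^{2} + 35 p$ ($f{\left(p \right)} = \left(p^{2} + 35 p\right) - 45 = -45 + p^{2} + 35 p$)
$f{\left(K{\left(E{\left(-3 \right)},3 \right)} \right)} 47 = \left(-45 + \left(- \frac{4}{3}\right)^{2} + 35 \left(- \frac{4}{3}\right)\right) 47 = \left(-45 + \frac{16}{9} - \frac{140}{3}\right) 47 = \left(- \frac{809}{9}\right) 47 = - \frac{38023}{9}$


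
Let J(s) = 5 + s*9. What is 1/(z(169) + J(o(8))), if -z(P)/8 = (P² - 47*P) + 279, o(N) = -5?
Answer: -1/167216 ≈ -5.9803e-6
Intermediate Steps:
z(P) = -2232 - 8*P² + 376*P (z(P) = -8*((P² - 47*P) + 279) = -8*(279 + P² - 47*P) = -2232 - 8*P² + 376*P)
J(s) = 5 + 9*s
1/(z(169) + J(o(8))) = 1/((-2232 - 8*169² + 376*169) + (5 + 9*(-5))) = 1/((-2232 - 8*28561 + 63544) + (5 - 45)) = 1/((-2232 - 228488 + 63544) - 40) = 1/(-167176 - 40) = 1/(-167216) = -1/167216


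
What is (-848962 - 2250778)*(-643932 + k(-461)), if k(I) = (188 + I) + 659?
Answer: 1994825278040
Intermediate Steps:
k(I) = 847 + I
(-848962 - 2250778)*(-643932 + k(-461)) = (-848962 - 2250778)*(-643932 + (847 - 461)) = -3099740*(-643932 + 386) = -3099740*(-643546) = 1994825278040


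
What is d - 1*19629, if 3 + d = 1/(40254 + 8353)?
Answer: -954252623/48607 ≈ -19632.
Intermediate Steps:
d = -145820/48607 (d = -3 + 1/(40254 + 8353) = -3 + 1/48607 = -145820/48607 ≈ -3.0000)
d - 1*19629 = -145820/48607 - 1*19629 = -145820/48607 - 19629 = -954252623/48607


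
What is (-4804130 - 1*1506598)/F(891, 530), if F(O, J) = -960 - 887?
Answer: 6310728/1847 ≈ 3416.7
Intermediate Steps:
F(O, J) = -1847
(-4804130 - 1*1506598)/F(891, 530) = (-4804130 - 1*1506598)/(-1847) = (-4804130 - 1506598)*(-1/1847) = -6310728*(-1/1847) = 6310728/1847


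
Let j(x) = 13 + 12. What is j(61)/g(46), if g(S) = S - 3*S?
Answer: -25/92 ≈ -0.27174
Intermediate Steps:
j(x) = 25
g(S) = -2*S
j(61)/g(46) = 25/((-2*46)) = 25/(-92) = 25*(-1/92) = -25/92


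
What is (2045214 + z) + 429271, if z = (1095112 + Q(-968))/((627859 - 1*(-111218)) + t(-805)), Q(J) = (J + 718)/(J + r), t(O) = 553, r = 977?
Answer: 8235919960354/3328335 ≈ 2.4745e+6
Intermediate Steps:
Q(J) = (718 + J)/(977 + J) (Q(J) = (J + 718)/(J + 977) = (718 + J)/(977 + J))
z = 4927879/3328335 (z = (1095112 + (718 - 968)/(977 - 968))/((627859 - 1*(-111218)) + 553) = (1095112 - 250/9)/((627859 + 111218) + 553) = (1095112 + (⅑)*(-250))/(739077 + 553) = (1095112 - 250/9)/739630 = (9855758/9)*(1/739630) = 4927879/3328335 ≈ 1.4806)
(2045214 + z) + 429271 = (2045214 + 4927879/3328335) + 429271 = 6807162266569/3328335 + 429271 = 8235919960354/3328335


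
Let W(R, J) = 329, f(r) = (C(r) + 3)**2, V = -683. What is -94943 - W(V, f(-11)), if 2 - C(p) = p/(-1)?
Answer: -95272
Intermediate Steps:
C(p) = 2 + p (C(p) = 2 - p/(-1) = 2 - p*(-1) = 2 - (-1)*p = 2 + p)
f(r) = (5 + r)**2 (f(r) = ((2 + r) + 3)**2 = (5 + r)**2)
-94943 - W(V, f(-11)) = -94943 - 1*329 = -94943 - 329 = -95272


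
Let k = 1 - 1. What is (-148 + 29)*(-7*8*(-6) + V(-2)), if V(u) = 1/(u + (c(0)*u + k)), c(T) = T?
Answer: -79849/2 ≈ -39925.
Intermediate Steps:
k = 0
V(u) = 1/u (V(u) = 1/(u + (0*u + 0)) = 1/(u + (0 + 0)) = 1/(u + 0) = 1/u)
(-148 + 29)*(-7*8*(-6) + V(-2)) = (-148 + 29)*(-7*8*(-6) + 1/(-2)) = -119*(-56*(-6) - ½) = -119*(336 - ½) = -119*671/2 = -79849/2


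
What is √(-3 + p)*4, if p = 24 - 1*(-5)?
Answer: 4*√26 ≈ 20.396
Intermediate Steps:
p = 29 (p = 24 + 5 = 29)
√(-3 + p)*4 = √(-3 + 29)*4 = √26*4 = 4*√26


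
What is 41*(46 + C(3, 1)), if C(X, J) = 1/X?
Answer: 5699/3 ≈ 1899.7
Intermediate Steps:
41*(46 + C(3, 1)) = 41*(46 + 1/3) = 41*(46 + ⅓) = 41*(139/3) = 5699/3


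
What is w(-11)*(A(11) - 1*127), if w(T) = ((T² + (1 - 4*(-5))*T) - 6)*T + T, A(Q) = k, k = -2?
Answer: -163185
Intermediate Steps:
A(Q) = -2
w(T) = T + T*(-6 + T² + 21*T) (w(T) = ((T² + (1 + 20)*T) - 6)*T + T = ((T² + 21*T) - 6)*T + T = (-6 + T² + 21*T)*T + T = T*(-6 + T² + 21*T) + T = T + T*(-6 + T² + 21*T))
w(-11)*(A(11) - 1*127) = (-11*(-5 + (-11)² + 21*(-11)))*(-2 - 1*127) = (-11*(-5 + 121 - 231))*(-2 - 127) = -11*(-115)*(-129) = 1265*(-129) = -163185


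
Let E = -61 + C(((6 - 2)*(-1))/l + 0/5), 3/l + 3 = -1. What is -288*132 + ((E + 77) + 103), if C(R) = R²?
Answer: -340817/9 ≈ -37869.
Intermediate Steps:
l = -¾ (l = 3/(-3 - 1) = 3/(-4) = 3*(-¼) = -¾ ≈ -0.75000)
E = -293/9 (E = -61 + (((6 - 2)*(-1))/(-¾) + 0/5)² = -61 + ((4*(-1))*(-4/3) + 0*(⅕))² = -61 + (-4*(-4/3) + 0)² = -61 + (16/3 + 0)² = -61 + (16/3)² = -61 + 256/9 = -293/9 ≈ -32.556)
-288*132 + ((E + 77) + 103) = -288*132 + ((-293/9 + 77) + 103) = -38016 + (400/9 + 103) = -38016 + 1327/9 = -340817/9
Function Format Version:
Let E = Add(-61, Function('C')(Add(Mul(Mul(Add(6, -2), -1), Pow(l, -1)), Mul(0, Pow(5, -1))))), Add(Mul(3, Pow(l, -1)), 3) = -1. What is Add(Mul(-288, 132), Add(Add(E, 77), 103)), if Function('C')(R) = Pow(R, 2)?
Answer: Rational(-340817, 9) ≈ -37869.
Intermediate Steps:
l = Rational(-3, 4) (l = Mul(3, Pow(Add(-3, -1), -1)) = Mul(3, Pow(-4, -1)) = Mul(3, Rational(-1, 4)) = Rational(-3, 4) ≈ -0.75000)
E = Rational(-293, 9) (E = Add(-61, Pow(Add(Mul(Mul(Add(6, -2), -1), Pow(Rational(-3, 4), -1)), Mul(0, Pow(5, -1))), 2)) = Add(-61, Pow(Add(Mul(Mul(4, -1), Rational(-4, 3)), Mul(0, Rational(1, 5))), 2)) = Add(-61, Pow(Add(Mul(-4, Rational(-4, 3)), 0), 2)) = Add(-61, Pow(Add(Rational(16, 3), 0), 2)) = Add(-61, Pow(Rational(16, 3), 2)) = Add(-61, Rational(256, 9)) = Rational(-293, 9) ≈ -32.556)
Add(Mul(-288, 132), Add(Add(E, 77), 103)) = Add(Mul(-288, 132), Add(Add(Rational(-293, 9), 77), 103)) = Add(-38016, Add(Rational(400, 9), 103)) = Add(-38016, Rational(1327, 9)) = Rational(-340817, 9)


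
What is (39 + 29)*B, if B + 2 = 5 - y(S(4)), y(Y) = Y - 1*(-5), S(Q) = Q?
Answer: -408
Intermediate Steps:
y(Y) = 5 + Y (y(Y) = Y + 5 = 5 + Y)
B = -6 (B = -2 + (5 - (5 + 4)) = -2 + (5 - 1*9) = -2 + (5 - 9) = -2 - 4 = -6)
(39 + 29)*B = (39 + 29)*(-6) = 68*(-6) = -408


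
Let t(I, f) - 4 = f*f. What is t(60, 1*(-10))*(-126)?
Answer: -13104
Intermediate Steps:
t(I, f) = 4 + f² (t(I, f) = 4 + f*f = 4 + f²)
t(60, 1*(-10))*(-126) = (4 + (1*(-10))²)*(-126) = (4 + (-10)²)*(-126) = (4 + 100)*(-126) = 104*(-126) = -13104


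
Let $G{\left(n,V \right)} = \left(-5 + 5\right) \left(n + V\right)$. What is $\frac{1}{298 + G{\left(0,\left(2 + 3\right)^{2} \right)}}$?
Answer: $\frac{1}{298} \approx 0.0033557$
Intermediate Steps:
$G{\left(n,V \right)} = 0$ ($G{\left(n,V \right)} = 0 \left(V + n\right) = 0$)
$\frac{1}{298 + G{\left(0,\left(2 + 3\right)^{2} \right)}} = \frac{1}{298 + 0} = \frac{1}{298}$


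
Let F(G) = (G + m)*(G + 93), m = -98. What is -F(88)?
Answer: 1810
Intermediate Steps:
F(G) = (-98 + G)*(93 + G) (F(G) = (G - 98)*(G + 93) = (-98 + G)*(93 + G))
-F(88) = -(-9114 + 88² - 5*88) = -(-9114 + 7744 - 440) = -1*(-1810) = 1810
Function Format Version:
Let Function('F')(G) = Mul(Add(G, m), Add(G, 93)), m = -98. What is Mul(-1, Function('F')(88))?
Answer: 1810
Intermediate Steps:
Function('F')(G) = Mul(Add(-98, G), Add(93, G)) (Function('F')(G) = Mul(Add(G, -98), Add(G, 93)) = Mul(Add(-98, G), Add(93, G)))
Mul(-1, Function('F')(88)) = Mul(-1, Add(-9114, Pow(88, 2), Mul(-5, 88))) = Mul(-1, Add(-9114, 7744, -440)) = Mul(-1, -1810) = 1810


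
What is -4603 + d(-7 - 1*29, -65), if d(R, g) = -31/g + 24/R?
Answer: -897622/195 ≈ -4603.2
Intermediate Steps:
-4603 + d(-7 - 1*29, -65) = -4603 + (-31/(-65) + 24/(-7 - 1*29)) = -4603 + (-31*(-1/65) + 24/(-7 - 29)) = -4603 + (31/65 + 24/(-36)) = -4603 + (31/65 + 24*(-1/36)) = -4603 + (31/65 - ⅔) = -4603 - 37/195 = -897622/195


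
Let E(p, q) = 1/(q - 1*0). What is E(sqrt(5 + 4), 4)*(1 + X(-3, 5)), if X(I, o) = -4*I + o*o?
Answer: 19/2 ≈ 9.5000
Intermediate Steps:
X(I, o) = o**2 - 4*I (X(I, o) = -4*I + o**2 = o**2 - 4*I)
E(p, q) = 1/q (E(p, q) = 1/(q + 0) = 1/q)
E(sqrt(5 + 4), 4)*(1 + X(-3, 5)) = (1 + (5**2 - 4*(-3)))/4 = (1 + (25 + 12))/4 = (1 + 37)/4 = (1/4)*38 = 19/2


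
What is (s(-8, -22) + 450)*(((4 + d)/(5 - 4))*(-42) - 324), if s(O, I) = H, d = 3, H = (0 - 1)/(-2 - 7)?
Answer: -834506/3 ≈ -2.7817e+5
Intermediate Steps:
H = 1/9 (H = -1/(-9) = -1*(-1/9) = 1/9 ≈ 0.11111)
s(O, I) = 1/9
(s(-8, -22) + 450)*(((4 + d)/(5 - 4))*(-42) - 324) = (1/9 + 450)*(((4 + 3)/(5 - 4))*(-42) - 324) = 4051*((7/1)*(-42) - 324)/9 = 4051*((7*1)*(-42) - 324)/9 = 4051*(7*(-42) - 324)/9 = 4051*(-294 - 324)/9 = (4051/9)*(-618) = -834506/3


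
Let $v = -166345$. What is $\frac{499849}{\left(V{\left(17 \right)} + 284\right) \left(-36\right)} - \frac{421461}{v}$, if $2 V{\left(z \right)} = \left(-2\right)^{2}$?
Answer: $- \frac{78808019449}{1712688120} \approx -46.014$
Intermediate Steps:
$V{\left(z \right)} = 2$ ($V{\left(z \right)} = \frac{\left(-2\right)^{2}}{2} = \frac{1}{2} \cdot 4 = 2$)
$\frac{499849}{\left(V{\left(17 \right)} + 284\right) \left(-36\right)} - \frac{421461}{v} = \frac{499849}{\left(2 + 284\right) \left(-36\right)} - \frac{421461}{-166345} = \frac{499849}{286 \left(-36\right)} - - \frac{421461}{166345} = \frac{499849}{-10296} + \frac{421461}{166345} = 499849 \left(- \frac{1}{10296}\right) + \frac{421461}{166345} = - \frac{499849}{10296} + \frac{421461}{166345} = - \frac{78808019449}{1712688120}$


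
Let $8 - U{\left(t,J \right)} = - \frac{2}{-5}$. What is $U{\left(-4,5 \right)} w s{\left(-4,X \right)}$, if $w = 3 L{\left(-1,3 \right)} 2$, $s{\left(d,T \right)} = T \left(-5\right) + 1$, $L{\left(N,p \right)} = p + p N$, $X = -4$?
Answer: $0$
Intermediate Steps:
$U{\left(t,J \right)} = \frac{38}{5}$ ($U{\left(t,J \right)} = 8 - - \frac{2}{-5} = 8 - \left(-2\right) \left(- \frac{1}{5}\right) = 8 - \frac{2}{5} = \frac{38}{5}$)
$L{\left(N,p \right)} = p + N p$
$s{\left(d,T \right)} = 1 - 5 T$ ($s{\left(d,T \right)} = - 5 T + 1 = 1 - 5 T$)
$w = 0$ ($w = 3 \cdot 3 \left(1 - 1\right) 2 = 3 \cdot 3 \cdot 0 \cdot 2 = 3 \cdot 0 \cdot 2 = 0 \cdot 2 = 0$)
$U{\left(-4,5 \right)} w s{\left(-4,X \right)} = \frac{38}{5} \cdot 0 \left(1 - -20\right) = 0 \left(1 + 20\right) = 0 \cdot 21 = 0$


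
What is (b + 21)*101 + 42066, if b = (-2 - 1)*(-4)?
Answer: 45399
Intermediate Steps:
b = 12 (b = -3*(-4) = 12)
(b + 21)*101 + 42066 = (12 + 21)*101 + 42066 = 33*101 + 42066 = 3333 + 42066 = 45399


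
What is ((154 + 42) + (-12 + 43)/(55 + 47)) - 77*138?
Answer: -1063829/102 ≈ -10430.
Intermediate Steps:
((154 + 42) + (-12 + 43)/(55 + 47)) - 77*138 = (196 + 31/102) - 10626 = 20023/102 - 10626 = -1063829/102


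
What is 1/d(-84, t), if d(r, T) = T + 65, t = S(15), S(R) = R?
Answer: 1/80 ≈ 0.012500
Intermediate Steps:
t = 15
d(r, T) = 65 + T
1/d(-84, t) = 1/(65 + 15) = 1/80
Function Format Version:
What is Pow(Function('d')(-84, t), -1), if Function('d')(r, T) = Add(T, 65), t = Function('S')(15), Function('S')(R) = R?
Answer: Rational(1, 80) ≈ 0.012500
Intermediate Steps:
t = 15
Function('d')(r, T) = Add(65, T)
Pow(Function('d')(-84, t), -1) = Pow(Add(65, 15), -1) = Pow(80, -1) = Rational(1, 80)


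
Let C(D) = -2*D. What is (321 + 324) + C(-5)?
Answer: 655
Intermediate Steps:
(321 + 324) + C(-5) = (321 + 324) - 2*(-5) = 645 + 10 = 655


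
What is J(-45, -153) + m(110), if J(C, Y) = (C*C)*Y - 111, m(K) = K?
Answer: -309826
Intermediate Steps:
J(C, Y) = -111 + Y*C² (J(C, Y) = C²*Y - 111 = Y*C² - 111 = -111 + Y*C²)
J(-45, -153) + m(110) = (-111 - 153*(-45)²) + 110 = (-111 - 153*2025) + 110 = (-111 - 309825) + 110 = -309936 + 110 = -309826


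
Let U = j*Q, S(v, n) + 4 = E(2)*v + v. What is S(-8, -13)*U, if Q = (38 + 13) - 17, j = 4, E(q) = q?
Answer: -3808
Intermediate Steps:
S(v, n) = -4 + 3*v (S(v, n) = -4 + (2*v + v) = -4 + 3*v)
Q = 34 (Q = 51 - 17 = 34)
U = 136 (U = 4*34 = 136)
S(-8, -13)*U = (-4 + 3*(-8))*136 = (-4 - 24)*136 = -28*136 = -3808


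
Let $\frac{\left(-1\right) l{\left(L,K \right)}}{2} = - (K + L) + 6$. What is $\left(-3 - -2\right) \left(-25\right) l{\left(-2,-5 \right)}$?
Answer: $-650$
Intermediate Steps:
$l{\left(L,K \right)} = -12 + 2 K + 2 L$ ($l{\left(L,K \right)} = - 2 \left(- (K + L) + 6\right) = - 2 \left(\left(- K - L\right) + 6\right) = - 2 \left(6 - K - L\right) = -12 + 2 K + 2 L$)
$\left(-3 - -2\right) \left(-25\right) l{\left(-2,-5 \right)} = \left(-3 - -2\right) \left(-25\right) \left(-12 + 2 \left(-5\right) + 2 \left(-2\right)\right) = \left(-3 + 2\right) \left(-25\right) \left(-12 - 10 - 4\right) = \left(-1\right) \left(-25\right) \left(-26\right) = 25 \left(-26\right) = -650$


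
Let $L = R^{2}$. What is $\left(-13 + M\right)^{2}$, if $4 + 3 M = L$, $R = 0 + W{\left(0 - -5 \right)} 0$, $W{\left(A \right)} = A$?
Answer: $\frac{1849}{9} \approx 205.44$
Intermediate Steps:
$R = 0$ ($R = 0 + \left(0 - -5\right) 0 = 0 + \left(0 + 5\right) 0 = 0 + 5 \cdot 0 = 0 + 0 = 0$)
$L = 0$ ($L = 0^{2} = 0$)
$M = - \frac{4}{3}$ ($M = - \frac{4}{3} + \frac{1}{3} \cdot 0 = - \frac{4}{3} + 0 = - \frac{4}{3} \approx -1.3333$)
$\left(-13 + M\right)^{2} = \left(-13 - \frac{4}{3}\right)^{2} = \left(- \frac{43}{3}\right)^{2} = \frac{1849}{9}$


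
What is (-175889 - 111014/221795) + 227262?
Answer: 11394163521/221795 ≈ 51373.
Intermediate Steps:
(-175889 - 111014/221795) + 227262 = -39011411769/221795 + 227262 = 11394163521/221795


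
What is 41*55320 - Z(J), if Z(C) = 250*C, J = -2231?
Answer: 2825870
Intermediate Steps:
41*55320 - Z(J) = 41*55320 - 250*(-2231) = 2268120 - 1*(-557750) = 2268120 + 557750 = 2825870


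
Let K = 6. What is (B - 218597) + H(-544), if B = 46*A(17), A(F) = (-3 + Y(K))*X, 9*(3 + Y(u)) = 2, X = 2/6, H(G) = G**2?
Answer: 2085761/27 ≈ 77250.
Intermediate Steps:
X = 1/3 (X = 2*(1/6) = 1/3 ≈ 0.33333)
Y(u) = -25/9 (Y(u) = -3 + (1/9)*2 = -3 + 2/9 = -25/9)
A(F) = -52/27 (A(F) = (-3 - 25/9)*(1/3) = -52/9*1/3 = -52/27)
B = -2392/27 (B = 46*(-52/27) = -2392/27 ≈ -88.593)
(B - 218597) + H(-544) = (-2392/27 - 218597) + (-544)**2 = -5904511/27 + 295936 = 2085761/27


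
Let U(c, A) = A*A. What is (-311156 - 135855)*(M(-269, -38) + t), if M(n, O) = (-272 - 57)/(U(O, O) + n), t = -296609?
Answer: 3314690271552/25 ≈ 1.3259e+11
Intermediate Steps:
U(c, A) = A²
M(n, O) = -329/(n + O²) (M(n, O) = (-272 - 57)/(O² + n) = -329/(n + O²))
(-311156 - 135855)*(M(-269, -38) + t) = (-311156 - 135855)*(-329/(-269 + (-38)²) - 296609) = -447011*(-329/(-269 + 1444) - 296609) = -447011*(-329/1175 - 296609) = -447011*(-329*1/1175 - 296609) = -447011*(-7/25 - 296609) = -447011*(-7415232/25) = 3314690271552/25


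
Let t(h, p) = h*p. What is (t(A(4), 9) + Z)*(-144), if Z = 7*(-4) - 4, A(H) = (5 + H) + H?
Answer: -12240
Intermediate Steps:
A(H) = 5 + 2*H
Z = -32 (Z = -28 - 4 = -32)
(t(A(4), 9) + Z)*(-144) = ((5 + 2*4)*9 - 32)*(-144) = ((5 + 8)*9 - 32)*(-144) = (13*9 - 32)*(-144) = (117 - 32)*(-144) = 85*(-144) = -12240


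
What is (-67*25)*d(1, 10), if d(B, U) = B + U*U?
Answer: -169175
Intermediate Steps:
d(B, U) = B + U²
(-67*25)*d(1, 10) = (-67*25)*(1 + 10²) = -1675*(1 + 100) = -1675*101 = -169175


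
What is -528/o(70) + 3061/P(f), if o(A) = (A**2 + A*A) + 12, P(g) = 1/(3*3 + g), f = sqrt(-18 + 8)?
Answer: 6143415/223 + 3061*I*sqrt(10) ≈ 27549.0 + 9679.7*I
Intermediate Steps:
f = I*sqrt(10) (f = sqrt(-10) = I*sqrt(10) ≈ 3.1623*I)
P(g) = 1/(9 + g)
o(A) = 12 + 2*A**2 (o(A) = (A**2 + A**2) + 12 = 2*A**2 + 12 = 12 + 2*A**2)
-528/o(70) + 3061/P(f) = -528/(12 + 2*70**2) + 3061/(1/(9 + I*sqrt(10))) = -528/(12 + 2*4900) + 3061*(9 + I*sqrt(10)) = -528/(12 + 9800) + (27549 + 3061*I*sqrt(10)) = -528/9812 + (27549 + 3061*I*sqrt(10)) = -528*1/9812 + (27549 + 3061*I*sqrt(10)) = -12/223 + (27549 + 3061*I*sqrt(10)) = 6143415/223 + 3061*I*sqrt(10)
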